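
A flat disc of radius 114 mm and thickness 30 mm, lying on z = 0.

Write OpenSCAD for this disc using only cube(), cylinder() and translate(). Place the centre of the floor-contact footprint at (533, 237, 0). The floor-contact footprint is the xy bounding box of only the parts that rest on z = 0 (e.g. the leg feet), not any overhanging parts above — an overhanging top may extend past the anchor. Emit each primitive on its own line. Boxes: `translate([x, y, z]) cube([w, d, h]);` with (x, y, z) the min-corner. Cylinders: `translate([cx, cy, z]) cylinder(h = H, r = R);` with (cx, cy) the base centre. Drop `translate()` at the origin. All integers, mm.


translate([533, 237, 0]) cylinder(h = 30, r = 114);


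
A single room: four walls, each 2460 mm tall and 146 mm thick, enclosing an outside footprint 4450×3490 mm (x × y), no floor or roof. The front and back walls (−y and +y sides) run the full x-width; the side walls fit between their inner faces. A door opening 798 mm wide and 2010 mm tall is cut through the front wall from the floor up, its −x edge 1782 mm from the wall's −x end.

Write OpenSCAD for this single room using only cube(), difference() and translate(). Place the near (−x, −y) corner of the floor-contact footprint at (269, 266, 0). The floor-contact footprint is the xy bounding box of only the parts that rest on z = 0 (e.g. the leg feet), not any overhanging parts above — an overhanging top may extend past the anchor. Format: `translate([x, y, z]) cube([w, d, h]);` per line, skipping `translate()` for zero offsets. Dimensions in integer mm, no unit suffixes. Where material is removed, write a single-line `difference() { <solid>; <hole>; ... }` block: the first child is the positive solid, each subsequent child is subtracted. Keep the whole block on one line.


difference() { translate([269, 266, 0]) cube([4450, 146, 2460]); translate([2051, 266, 0]) cube([798, 146, 2010]); }
translate([269, 3610, 0]) cube([4450, 146, 2460]);
translate([269, 412, 0]) cube([146, 3198, 2460]);
translate([4573, 412, 0]) cube([146, 3198, 2460]);


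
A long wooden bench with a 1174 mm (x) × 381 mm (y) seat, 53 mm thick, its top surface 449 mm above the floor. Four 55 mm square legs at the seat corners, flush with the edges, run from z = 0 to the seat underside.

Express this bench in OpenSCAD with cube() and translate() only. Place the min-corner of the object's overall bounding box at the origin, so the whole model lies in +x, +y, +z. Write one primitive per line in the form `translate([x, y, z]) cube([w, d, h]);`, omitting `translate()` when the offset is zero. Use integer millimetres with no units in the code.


translate([0, 0, 396]) cube([1174, 381, 53]);
cube([55, 55, 396]);
translate([0, 326, 0]) cube([55, 55, 396]);
translate([1119, 0, 0]) cube([55, 55, 396]);
translate([1119, 326, 0]) cube([55, 55, 396]);


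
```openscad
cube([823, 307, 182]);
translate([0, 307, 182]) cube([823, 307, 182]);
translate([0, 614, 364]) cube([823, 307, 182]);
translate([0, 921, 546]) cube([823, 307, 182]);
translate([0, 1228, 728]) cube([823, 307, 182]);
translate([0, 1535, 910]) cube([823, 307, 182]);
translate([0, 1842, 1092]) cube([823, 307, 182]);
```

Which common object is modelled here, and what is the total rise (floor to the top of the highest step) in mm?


A staircase. The total rise is 1274 mm.

7 identical blocks, each offset up and back from the previous — a staircase. Each step is 182 mm tall and there are 7 of them, so the total rise is 7 × 182 = 1274 mm.


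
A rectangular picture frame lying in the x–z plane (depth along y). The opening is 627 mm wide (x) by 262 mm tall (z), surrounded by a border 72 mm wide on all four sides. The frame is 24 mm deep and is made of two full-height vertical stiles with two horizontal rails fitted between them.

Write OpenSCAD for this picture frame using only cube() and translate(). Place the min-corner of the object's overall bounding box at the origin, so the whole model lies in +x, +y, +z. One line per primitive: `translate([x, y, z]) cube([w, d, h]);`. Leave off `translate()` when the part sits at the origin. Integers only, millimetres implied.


cube([72, 24, 406]);
translate([699, 0, 0]) cube([72, 24, 406]);
translate([72, 0, 0]) cube([627, 24, 72]);
translate([72, 0, 334]) cube([627, 24, 72]);


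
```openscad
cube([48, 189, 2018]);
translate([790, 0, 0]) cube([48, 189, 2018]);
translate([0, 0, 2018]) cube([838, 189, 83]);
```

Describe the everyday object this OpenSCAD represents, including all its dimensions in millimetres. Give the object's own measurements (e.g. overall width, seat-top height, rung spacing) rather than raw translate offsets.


A door frame. The clear opening is 742 mm wide and 2018 mm high. Two 48 mm wide jambs, 189 mm deep, stand either side of the opening from the floor to the top of the opening. A 83 mm thick head sits across the top of both jambs, spanning the full outside width of the frame.


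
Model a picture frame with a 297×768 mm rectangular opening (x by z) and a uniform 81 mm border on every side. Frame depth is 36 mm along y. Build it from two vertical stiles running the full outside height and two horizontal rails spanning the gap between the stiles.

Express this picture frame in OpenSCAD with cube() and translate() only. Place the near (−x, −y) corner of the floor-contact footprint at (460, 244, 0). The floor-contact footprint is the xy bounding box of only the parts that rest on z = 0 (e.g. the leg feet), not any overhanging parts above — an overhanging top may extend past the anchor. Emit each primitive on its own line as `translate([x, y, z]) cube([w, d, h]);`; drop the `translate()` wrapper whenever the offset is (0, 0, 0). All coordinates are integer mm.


translate([460, 244, 0]) cube([81, 36, 930]);
translate([838, 244, 0]) cube([81, 36, 930]);
translate([541, 244, 0]) cube([297, 36, 81]);
translate([541, 244, 849]) cube([297, 36, 81]);


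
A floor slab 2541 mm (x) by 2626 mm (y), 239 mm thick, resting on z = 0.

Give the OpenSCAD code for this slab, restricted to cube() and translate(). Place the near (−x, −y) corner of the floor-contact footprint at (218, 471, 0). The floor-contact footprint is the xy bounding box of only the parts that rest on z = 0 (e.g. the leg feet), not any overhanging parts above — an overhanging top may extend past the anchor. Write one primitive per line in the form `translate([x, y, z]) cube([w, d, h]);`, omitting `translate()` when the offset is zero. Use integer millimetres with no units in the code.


translate([218, 471, 0]) cube([2541, 2626, 239]);


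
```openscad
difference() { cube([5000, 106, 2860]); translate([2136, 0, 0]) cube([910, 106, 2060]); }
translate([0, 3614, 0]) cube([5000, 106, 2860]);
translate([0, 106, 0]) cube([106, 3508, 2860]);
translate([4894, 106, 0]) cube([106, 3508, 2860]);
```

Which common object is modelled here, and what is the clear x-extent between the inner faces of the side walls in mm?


A single room. The interior width is 4788 mm.

Four walls enclosing a rectangle with a door in the front wall — a room. Outside width 5000 minus two 106 mm walls gives 4788 mm.


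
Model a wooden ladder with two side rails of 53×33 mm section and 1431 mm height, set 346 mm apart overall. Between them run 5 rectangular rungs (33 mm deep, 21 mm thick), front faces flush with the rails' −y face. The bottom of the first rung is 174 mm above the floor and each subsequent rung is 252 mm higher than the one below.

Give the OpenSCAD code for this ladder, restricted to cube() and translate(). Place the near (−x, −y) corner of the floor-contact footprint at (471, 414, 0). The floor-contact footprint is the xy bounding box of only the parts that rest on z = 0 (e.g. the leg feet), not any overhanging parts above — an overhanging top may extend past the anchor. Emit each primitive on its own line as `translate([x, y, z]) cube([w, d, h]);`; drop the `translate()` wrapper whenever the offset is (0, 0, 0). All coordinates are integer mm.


translate([471, 414, 0]) cube([53, 33, 1431]);
translate([764, 414, 0]) cube([53, 33, 1431]);
translate([524, 414, 174]) cube([240, 33, 21]);
translate([524, 414, 426]) cube([240, 33, 21]);
translate([524, 414, 678]) cube([240, 33, 21]);
translate([524, 414, 930]) cube([240, 33, 21]);
translate([524, 414, 1182]) cube([240, 33, 21]);


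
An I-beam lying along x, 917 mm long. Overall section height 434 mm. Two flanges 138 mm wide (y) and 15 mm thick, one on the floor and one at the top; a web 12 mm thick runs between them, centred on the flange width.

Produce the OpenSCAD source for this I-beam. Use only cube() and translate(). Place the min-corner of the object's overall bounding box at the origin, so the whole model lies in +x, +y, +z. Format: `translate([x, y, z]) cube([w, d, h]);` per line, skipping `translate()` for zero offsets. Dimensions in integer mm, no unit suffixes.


cube([917, 138, 15]);
translate([0, 63, 15]) cube([917, 12, 404]);
translate([0, 0, 419]) cube([917, 138, 15]);


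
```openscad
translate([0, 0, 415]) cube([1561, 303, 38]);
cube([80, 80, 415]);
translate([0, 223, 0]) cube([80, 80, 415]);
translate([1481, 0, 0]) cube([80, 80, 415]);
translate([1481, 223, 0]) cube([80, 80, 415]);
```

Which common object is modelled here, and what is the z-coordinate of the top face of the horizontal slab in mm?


A bench. The seat-top height is 453 mm.

A long slab on four corner posts — a bench. The slab sits at z = 415 with thickness 38, so the top is 415 + 38 = 453 mm.


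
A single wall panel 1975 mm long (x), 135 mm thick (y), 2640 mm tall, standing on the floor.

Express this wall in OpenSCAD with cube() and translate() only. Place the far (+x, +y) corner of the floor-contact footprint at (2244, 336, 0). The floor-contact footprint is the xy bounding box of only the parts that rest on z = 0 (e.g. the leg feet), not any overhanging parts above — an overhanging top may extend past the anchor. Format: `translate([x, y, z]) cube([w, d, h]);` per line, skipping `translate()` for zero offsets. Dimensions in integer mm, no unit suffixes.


translate([269, 201, 0]) cube([1975, 135, 2640]);


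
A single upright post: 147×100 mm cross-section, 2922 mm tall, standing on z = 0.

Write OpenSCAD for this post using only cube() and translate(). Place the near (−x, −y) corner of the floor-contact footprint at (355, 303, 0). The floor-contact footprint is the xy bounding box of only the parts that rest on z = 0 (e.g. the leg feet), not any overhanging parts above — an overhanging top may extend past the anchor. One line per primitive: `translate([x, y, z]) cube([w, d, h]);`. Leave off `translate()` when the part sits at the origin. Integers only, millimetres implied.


translate([355, 303, 0]) cube([147, 100, 2922]);


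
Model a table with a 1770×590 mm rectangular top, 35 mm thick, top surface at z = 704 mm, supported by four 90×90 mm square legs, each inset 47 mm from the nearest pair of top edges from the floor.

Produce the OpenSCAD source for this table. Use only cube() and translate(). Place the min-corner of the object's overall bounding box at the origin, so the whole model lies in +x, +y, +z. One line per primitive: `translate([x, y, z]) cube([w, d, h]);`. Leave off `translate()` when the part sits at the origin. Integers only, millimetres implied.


// leg_h = 704 - 35 = 669
translate([0, 0, 669]) cube([1770, 590, 35]);
translate([47, 47, 0]) cube([90, 90, 669]);
translate([1633, 47, 0]) cube([90, 90, 669]);
translate([47, 453, 0]) cube([90, 90, 669]);
translate([1633, 453, 0]) cube([90, 90, 669]);


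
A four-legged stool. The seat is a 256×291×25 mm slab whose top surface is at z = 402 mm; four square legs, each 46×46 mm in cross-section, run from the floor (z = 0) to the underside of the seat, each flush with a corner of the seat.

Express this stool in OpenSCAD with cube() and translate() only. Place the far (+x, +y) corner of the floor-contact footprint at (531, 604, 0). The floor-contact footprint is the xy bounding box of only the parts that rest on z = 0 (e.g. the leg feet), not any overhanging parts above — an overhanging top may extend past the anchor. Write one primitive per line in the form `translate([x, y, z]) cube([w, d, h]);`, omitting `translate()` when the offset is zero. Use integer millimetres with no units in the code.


translate([275, 313, 377]) cube([256, 291, 25]);
translate([275, 313, 0]) cube([46, 46, 377]);
translate([485, 313, 0]) cube([46, 46, 377]);
translate([275, 558, 0]) cube([46, 46, 377]);
translate([485, 558, 0]) cube([46, 46, 377]);


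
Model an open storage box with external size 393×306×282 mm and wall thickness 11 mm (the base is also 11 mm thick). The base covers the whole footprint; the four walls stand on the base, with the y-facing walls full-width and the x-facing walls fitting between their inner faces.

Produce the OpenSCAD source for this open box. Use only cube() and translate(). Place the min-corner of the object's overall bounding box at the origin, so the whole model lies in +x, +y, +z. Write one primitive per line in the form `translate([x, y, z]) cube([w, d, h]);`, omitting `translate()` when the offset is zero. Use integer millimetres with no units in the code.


cube([393, 306, 11]);
translate([0, 0, 11]) cube([393, 11, 271]);
translate([0, 295, 11]) cube([393, 11, 271]);
translate([0, 11, 11]) cube([11, 284, 271]);
translate([382, 11, 11]) cube([11, 284, 271]);


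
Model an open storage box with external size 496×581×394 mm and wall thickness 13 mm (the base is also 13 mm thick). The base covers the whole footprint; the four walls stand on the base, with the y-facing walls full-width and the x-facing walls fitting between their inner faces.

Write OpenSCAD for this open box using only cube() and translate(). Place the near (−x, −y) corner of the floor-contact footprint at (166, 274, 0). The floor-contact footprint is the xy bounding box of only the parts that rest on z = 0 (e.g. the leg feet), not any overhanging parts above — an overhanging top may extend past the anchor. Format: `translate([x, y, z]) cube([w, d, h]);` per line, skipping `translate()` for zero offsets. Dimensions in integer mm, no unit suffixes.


translate([166, 274, 0]) cube([496, 581, 13]);
translate([166, 274, 13]) cube([496, 13, 381]);
translate([166, 842, 13]) cube([496, 13, 381]);
translate([166, 287, 13]) cube([13, 555, 381]);
translate([649, 287, 13]) cube([13, 555, 381]);


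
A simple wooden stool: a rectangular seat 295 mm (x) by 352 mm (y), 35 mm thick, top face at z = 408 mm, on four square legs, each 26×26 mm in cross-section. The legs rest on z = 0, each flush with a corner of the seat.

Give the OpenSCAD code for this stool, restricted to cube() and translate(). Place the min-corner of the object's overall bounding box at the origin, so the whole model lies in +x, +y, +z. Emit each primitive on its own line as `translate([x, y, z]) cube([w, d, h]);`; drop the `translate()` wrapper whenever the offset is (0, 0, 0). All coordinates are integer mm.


translate([0, 0, 373]) cube([295, 352, 35]);
cube([26, 26, 373]);
translate([269, 0, 0]) cube([26, 26, 373]);
translate([0, 326, 0]) cube([26, 26, 373]);
translate([269, 326, 0]) cube([26, 26, 373]);


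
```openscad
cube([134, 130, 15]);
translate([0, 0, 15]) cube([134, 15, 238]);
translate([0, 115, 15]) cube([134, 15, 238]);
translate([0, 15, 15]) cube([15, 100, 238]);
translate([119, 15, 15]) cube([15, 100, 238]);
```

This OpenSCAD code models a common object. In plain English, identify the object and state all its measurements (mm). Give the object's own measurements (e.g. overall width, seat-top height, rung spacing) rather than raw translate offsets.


An open-topped rectangular box: outside dimensions 134×130×253 mm, with a uniform wall and base thickness of 15 mm. The base is a full 134×130 slab on the floor; four walls sit on top of the base. The front and back walls (the −y and +y sides) span the full width; the two side walls fit between them.


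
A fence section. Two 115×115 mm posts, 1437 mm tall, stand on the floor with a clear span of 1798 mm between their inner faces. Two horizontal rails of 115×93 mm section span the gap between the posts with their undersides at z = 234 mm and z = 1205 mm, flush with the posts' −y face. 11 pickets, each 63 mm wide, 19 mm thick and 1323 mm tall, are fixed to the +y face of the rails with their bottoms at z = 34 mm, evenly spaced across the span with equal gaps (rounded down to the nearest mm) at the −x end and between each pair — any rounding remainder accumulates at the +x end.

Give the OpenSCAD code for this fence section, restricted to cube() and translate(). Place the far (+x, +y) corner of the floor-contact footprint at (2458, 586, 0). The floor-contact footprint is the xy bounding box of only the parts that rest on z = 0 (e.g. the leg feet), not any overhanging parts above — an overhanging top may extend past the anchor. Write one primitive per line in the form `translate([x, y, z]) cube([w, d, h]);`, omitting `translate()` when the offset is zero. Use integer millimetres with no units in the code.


translate([430, 471, 0]) cube([115, 115, 1437]);
translate([2343, 471, 0]) cube([115, 115, 1437]);
translate([545, 471, 234]) cube([1798, 115, 93]);
translate([545, 471, 1205]) cube([1798, 115, 93]);
translate([637, 586, 34]) cube([63, 19, 1323]);
translate([792, 586, 34]) cube([63, 19, 1323]);
translate([947, 586, 34]) cube([63, 19, 1323]);
translate([1102, 586, 34]) cube([63, 19, 1323]);
translate([1257, 586, 34]) cube([63, 19, 1323]);
translate([1412, 586, 34]) cube([63, 19, 1323]);
translate([1567, 586, 34]) cube([63, 19, 1323]);
translate([1722, 586, 34]) cube([63, 19, 1323]);
translate([1877, 586, 34]) cube([63, 19, 1323]);
translate([2032, 586, 34]) cube([63, 19, 1323]);
translate([2187, 586, 34]) cube([63, 19, 1323]);


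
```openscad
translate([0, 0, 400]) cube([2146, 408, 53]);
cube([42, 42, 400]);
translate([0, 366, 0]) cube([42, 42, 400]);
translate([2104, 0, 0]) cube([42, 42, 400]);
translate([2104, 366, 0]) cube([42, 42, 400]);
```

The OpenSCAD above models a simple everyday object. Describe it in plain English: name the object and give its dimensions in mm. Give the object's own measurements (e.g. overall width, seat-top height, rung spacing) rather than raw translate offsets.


A bench: a 2146×408 mm seat slab, 53 mm thick, top at z = 453 mm, on four 42×42 mm square legs flush with the seat corners and standing on z = 0.


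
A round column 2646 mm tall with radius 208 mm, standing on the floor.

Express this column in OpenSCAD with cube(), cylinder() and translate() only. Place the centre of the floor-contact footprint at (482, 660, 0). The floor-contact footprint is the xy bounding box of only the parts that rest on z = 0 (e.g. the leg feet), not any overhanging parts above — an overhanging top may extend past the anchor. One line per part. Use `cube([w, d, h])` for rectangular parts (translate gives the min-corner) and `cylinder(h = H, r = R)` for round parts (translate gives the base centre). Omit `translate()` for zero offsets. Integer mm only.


translate([482, 660, 0]) cylinder(h = 2646, r = 208);


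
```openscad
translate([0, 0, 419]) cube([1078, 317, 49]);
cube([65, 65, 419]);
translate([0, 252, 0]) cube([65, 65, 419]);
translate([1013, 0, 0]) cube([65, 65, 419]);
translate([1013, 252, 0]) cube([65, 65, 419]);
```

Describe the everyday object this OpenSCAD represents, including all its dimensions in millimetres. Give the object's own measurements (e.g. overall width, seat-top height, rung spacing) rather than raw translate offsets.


A long wooden bench with a 1078 mm (x) × 317 mm (y) seat, 49 mm thick, its top surface 468 mm above the floor. Four 65 mm square legs at the seat corners, flush with the edges, run from z = 0 to the seat underside.


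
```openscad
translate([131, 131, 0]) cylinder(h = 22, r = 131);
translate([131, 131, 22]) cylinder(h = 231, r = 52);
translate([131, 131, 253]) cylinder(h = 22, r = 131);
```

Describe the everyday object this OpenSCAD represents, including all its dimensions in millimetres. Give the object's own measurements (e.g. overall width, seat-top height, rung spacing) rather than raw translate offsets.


A spool: two coaxial disc flanges of radius 131 mm and thickness 22 mm, joined by a core cylinder of radius 52 mm and height 231 mm. The lower flange rests on z = 0 and the three cylinders share a vertical axis.


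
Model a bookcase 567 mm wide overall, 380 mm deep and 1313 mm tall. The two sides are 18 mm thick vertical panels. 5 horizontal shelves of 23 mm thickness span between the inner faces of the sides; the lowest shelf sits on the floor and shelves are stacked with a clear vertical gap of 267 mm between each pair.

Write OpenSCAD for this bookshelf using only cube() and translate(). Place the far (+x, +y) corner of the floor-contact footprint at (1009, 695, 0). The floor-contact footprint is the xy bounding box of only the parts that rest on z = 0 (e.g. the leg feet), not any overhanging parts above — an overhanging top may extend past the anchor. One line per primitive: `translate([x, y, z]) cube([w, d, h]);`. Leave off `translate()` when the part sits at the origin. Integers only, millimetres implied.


translate([442, 315, 0]) cube([18, 380, 1313]);
translate([991, 315, 0]) cube([18, 380, 1313]);
translate([460, 315, 0]) cube([531, 380, 23]);
translate([460, 315, 290]) cube([531, 380, 23]);
translate([460, 315, 580]) cube([531, 380, 23]);
translate([460, 315, 870]) cube([531, 380, 23]);
translate([460, 315, 1160]) cube([531, 380, 23]);


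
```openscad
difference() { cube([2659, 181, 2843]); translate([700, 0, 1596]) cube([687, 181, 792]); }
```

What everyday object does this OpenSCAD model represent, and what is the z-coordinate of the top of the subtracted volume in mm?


A wall with a window opening. The window head height is 2388 mm.

A wall with a rectangular opening subtracted — a window. Sill at z = 1596, opening 792 mm tall, so the head is at 1596 + 792 = 2388 mm.


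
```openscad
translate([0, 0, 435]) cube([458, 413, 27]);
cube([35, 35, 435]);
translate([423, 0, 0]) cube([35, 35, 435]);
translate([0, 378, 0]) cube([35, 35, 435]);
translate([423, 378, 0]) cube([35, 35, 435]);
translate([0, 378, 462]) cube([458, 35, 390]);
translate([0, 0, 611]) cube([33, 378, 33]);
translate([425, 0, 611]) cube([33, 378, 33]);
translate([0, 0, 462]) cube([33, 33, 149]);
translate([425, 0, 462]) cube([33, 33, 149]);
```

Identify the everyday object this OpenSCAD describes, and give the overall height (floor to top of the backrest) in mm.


A chair. The overall height is 852 mm.

A slab on four corner posts with a tall panel at the back — a chair. The seat slab sits at z = 435 with thickness 27, and the 390 mm backrest starts at the seat top, so the overall height is 435 + 27 + 390 = 852 mm.


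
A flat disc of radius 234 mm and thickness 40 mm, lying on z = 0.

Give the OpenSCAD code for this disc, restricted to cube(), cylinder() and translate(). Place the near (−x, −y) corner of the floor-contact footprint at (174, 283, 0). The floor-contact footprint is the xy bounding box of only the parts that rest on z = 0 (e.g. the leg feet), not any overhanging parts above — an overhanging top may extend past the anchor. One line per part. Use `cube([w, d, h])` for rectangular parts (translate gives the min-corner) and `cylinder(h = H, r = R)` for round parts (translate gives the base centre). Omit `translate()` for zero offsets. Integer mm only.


translate([408, 517, 0]) cylinder(h = 40, r = 234);


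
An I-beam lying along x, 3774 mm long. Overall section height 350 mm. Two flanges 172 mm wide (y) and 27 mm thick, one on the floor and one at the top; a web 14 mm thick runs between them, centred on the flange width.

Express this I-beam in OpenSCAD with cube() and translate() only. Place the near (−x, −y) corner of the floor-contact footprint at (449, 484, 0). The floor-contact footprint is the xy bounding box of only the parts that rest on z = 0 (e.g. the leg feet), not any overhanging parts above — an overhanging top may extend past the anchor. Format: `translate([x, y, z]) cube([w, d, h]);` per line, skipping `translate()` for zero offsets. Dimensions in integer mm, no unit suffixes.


translate([449, 484, 0]) cube([3774, 172, 27]);
translate([449, 563, 27]) cube([3774, 14, 296]);
translate([449, 484, 323]) cube([3774, 172, 27]);


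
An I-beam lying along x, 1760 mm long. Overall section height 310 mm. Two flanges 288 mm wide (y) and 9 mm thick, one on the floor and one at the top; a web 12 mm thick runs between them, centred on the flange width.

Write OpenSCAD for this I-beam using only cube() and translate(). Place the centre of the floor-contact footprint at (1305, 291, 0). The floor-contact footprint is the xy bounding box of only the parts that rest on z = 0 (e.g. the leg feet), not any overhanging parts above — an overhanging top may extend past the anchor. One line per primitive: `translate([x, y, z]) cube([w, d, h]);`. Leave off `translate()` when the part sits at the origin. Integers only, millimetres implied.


translate([425, 147, 0]) cube([1760, 288, 9]);
translate([425, 285, 9]) cube([1760, 12, 292]);
translate([425, 147, 301]) cube([1760, 288, 9]);


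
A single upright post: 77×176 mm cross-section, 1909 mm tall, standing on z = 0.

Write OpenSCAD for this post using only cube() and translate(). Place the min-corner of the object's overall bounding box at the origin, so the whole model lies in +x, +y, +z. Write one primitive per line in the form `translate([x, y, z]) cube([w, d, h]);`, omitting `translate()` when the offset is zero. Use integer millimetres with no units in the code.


cube([77, 176, 1909]);


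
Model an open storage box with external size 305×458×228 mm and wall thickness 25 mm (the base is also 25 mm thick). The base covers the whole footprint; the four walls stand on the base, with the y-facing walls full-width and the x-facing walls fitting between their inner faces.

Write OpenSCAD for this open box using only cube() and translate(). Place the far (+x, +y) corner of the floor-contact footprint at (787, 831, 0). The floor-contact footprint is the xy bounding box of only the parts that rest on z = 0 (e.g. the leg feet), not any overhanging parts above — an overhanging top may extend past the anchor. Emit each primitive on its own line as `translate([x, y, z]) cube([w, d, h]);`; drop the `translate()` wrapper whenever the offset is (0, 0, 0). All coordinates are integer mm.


translate([482, 373, 0]) cube([305, 458, 25]);
translate([482, 373, 25]) cube([305, 25, 203]);
translate([482, 806, 25]) cube([305, 25, 203]);
translate([482, 398, 25]) cube([25, 408, 203]);
translate([762, 398, 25]) cube([25, 408, 203]);


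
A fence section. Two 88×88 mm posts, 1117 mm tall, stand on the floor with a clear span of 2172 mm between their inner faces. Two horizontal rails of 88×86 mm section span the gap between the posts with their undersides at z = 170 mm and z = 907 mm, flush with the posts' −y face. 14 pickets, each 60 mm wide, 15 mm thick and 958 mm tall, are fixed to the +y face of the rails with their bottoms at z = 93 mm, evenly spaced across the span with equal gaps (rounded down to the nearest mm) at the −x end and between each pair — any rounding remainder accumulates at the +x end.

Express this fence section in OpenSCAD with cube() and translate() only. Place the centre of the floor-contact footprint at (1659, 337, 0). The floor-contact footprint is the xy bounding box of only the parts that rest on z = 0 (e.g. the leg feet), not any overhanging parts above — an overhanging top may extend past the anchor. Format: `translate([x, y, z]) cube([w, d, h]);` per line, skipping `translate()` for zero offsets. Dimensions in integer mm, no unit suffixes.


translate([485, 293, 0]) cube([88, 88, 1117]);
translate([2745, 293, 0]) cube([88, 88, 1117]);
translate([573, 293, 170]) cube([2172, 88, 86]);
translate([573, 293, 907]) cube([2172, 88, 86]);
translate([661, 381, 93]) cube([60, 15, 958]);
translate([809, 381, 93]) cube([60, 15, 958]);
translate([957, 381, 93]) cube([60, 15, 958]);
translate([1105, 381, 93]) cube([60, 15, 958]);
translate([1253, 381, 93]) cube([60, 15, 958]);
translate([1401, 381, 93]) cube([60, 15, 958]);
translate([1549, 381, 93]) cube([60, 15, 958]);
translate([1697, 381, 93]) cube([60, 15, 958]);
translate([1845, 381, 93]) cube([60, 15, 958]);
translate([1993, 381, 93]) cube([60, 15, 958]);
translate([2141, 381, 93]) cube([60, 15, 958]);
translate([2289, 381, 93]) cube([60, 15, 958]);
translate([2437, 381, 93]) cube([60, 15, 958]);
translate([2585, 381, 93]) cube([60, 15, 958]);


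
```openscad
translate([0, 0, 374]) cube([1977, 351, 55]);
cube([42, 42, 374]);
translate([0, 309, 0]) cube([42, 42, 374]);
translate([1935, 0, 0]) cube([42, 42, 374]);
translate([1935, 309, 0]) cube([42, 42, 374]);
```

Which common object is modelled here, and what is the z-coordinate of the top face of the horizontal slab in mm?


A bench. The seat-top height is 429 mm.

A long slab on four corner posts — a bench. The slab sits at z = 374 with thickness 55, so the top is 374 + 55 = 429 mm.


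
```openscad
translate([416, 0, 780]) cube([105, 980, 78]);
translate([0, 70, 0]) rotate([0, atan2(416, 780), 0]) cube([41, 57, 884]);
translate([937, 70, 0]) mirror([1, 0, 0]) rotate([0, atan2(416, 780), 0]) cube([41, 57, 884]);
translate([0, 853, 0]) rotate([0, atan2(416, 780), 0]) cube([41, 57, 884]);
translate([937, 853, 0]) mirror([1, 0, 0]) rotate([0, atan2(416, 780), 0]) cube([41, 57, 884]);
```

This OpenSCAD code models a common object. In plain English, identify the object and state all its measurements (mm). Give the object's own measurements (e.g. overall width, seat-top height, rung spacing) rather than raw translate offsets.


A sawhorse. A 105×980×78 mm beam (x, y, z) sits on two A-frame leg pairs. Each pair is two raked legs of 41×57 mm section (57 mm along y) splaying symmetrically in x. Each leg rises 780 mm vertically over 416 mm of horizontal reach and is 884 mm long along its own axis. Every leg's outer bottom edge rests on the floor and its outer top edge meets a bottom edge of the beam — the left legs (tilting toward +x) meet the beam's −x bottom edge, the right legs (their mirror images, tilting toward −x) meet its +x bottom edge — so the leg tops tuck under the beam, the beam's underside is 780 mm above the floor, and the feet are 937 mm apart outside-to-outside with the beam centred between them. The two leg pairs are set in 70 mm from either end of the beam.


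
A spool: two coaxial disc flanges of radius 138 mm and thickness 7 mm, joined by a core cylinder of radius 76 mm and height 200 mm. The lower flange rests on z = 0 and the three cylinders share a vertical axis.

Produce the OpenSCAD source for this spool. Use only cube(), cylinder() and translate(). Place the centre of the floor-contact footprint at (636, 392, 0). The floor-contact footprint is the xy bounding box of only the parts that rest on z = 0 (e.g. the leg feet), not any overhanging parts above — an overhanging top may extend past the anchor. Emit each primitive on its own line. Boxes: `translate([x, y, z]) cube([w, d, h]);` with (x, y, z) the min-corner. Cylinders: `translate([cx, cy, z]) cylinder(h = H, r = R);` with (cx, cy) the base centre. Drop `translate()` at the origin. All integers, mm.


translate([636, 392, 0]) cylinder(h = 7, r = 138);
translate([636, 392, 7]) cylinder(h = 200, r = 76);
translate([636, 392, 207]) cylinder(h = 7, r = 138);


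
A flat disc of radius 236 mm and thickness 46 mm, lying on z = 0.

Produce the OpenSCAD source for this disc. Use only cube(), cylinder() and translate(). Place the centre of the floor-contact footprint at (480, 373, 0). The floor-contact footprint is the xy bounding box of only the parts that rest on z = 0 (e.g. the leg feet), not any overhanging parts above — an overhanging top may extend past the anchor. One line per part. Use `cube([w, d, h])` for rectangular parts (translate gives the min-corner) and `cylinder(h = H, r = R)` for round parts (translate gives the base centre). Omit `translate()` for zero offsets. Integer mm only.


translate([480, 373, 0]) cylinder(h = 46, r = 236);


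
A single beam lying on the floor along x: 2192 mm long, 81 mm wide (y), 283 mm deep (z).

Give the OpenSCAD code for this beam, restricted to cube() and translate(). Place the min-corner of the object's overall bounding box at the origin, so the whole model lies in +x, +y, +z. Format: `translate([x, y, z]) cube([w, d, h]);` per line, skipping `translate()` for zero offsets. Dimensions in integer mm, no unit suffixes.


cube([2192, 81, 283]);


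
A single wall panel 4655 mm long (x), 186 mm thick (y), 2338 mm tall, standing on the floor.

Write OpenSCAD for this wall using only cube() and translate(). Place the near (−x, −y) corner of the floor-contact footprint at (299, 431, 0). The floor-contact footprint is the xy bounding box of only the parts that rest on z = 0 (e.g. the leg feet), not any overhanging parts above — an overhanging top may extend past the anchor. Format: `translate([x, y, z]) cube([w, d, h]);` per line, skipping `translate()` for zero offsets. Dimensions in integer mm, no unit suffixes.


translate([299, 431, 0]) cube([4655, 186, 2338]);


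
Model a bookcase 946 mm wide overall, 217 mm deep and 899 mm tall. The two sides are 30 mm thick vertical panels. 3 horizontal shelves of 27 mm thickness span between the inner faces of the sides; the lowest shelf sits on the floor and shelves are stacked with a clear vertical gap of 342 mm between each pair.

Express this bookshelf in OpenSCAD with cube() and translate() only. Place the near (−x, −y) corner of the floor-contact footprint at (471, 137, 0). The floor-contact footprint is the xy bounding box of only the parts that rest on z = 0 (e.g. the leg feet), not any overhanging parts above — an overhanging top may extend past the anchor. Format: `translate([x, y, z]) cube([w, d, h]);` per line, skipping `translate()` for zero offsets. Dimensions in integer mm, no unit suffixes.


translate([471, 137, 0]) cube([30, 217, 899]);
translate([1387, 137, 0]) cube([30, 217, 899]);
translate([501, 137, 0]) cube([886, 217, 27]);
translate([501, 137, 369]) cube([886, 217, 27]);
translate([501, 137, 738]) cube([886, 217, 27]);


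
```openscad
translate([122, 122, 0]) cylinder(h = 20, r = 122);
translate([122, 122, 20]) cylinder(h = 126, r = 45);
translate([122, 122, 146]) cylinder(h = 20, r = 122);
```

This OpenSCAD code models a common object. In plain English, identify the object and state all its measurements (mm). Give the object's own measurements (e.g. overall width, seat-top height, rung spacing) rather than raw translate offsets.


A spool: two coaxial disc flanges of radius 122 mm and thickness 20 mm, joined by a core cylinder of radius 45 mm and height 126 mm. The lower flange rests on z = 0 and the three cylinders share a vertical axis.


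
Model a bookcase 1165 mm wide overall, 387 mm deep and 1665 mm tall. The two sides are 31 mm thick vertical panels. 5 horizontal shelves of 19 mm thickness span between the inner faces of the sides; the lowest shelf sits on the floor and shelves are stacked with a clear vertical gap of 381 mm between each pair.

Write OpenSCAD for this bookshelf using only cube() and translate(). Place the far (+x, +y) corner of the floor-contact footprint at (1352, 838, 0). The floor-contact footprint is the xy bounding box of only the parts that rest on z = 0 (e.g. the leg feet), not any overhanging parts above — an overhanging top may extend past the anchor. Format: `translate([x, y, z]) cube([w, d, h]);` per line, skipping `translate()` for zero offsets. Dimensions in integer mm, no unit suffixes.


translate([187, 451, 0]) cube([31, 387, 1665]);
translate([1321, 451, 0]) cube([31, 387, 1665]);
translate([218, 451, 0]) cube([1103, 387, 19]);
translate([218, 451, 400]) cube([1103, 387, 19]);
translate([218, 451, 800]) cube([1103, 387, 19]);
translate([218, 451, 1200]) cube([1103, 387, 19]);
translate([218, 451, 1600]) cube([1103, 387, 19]);


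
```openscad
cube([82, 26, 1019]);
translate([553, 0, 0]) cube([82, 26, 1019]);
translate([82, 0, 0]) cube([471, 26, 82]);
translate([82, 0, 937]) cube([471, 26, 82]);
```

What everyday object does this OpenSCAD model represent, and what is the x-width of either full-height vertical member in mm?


A picture frame. The border width is 82 mm.

Four thin pieces enclosing a rectangular opening — a picture frame. The two full-height stiles are 1019 mm tall; the top rail sits at z = 937 and is 82 mm tall, so the border above the opening is 1019 − 937 = 82 mm, matching the stile x-width.


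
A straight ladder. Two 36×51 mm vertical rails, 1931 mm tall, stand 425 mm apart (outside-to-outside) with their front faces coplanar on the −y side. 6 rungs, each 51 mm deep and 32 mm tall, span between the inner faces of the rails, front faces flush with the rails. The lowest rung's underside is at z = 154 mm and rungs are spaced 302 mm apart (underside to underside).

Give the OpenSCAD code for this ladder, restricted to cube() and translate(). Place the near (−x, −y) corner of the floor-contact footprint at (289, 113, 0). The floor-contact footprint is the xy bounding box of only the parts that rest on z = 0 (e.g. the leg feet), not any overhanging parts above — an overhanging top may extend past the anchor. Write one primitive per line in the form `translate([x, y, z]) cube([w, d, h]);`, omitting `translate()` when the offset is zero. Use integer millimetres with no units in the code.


// rung span = 425 - 2*36 = 353
// rung[k] z = 154 + k*302
translate([289, 113, 0]) cube([36, 51, 1931]);
translate([678, 113, 0]) cube([36, 51, 1931]);
translate([325, 113, 154]) cube([353, 51, 32]);
translate([325, 113, 456]) cube([353, 51, 32]);
translate([325, 113, 758]) cube([353, 51, 32]);
translate([325, 113, 1060]) cube([353, 51, 32]);
translate([325, 113, 1362]) cube([353, 51, 32]);
translate([325, 113, 1664]) cube([353, 51, 32]);


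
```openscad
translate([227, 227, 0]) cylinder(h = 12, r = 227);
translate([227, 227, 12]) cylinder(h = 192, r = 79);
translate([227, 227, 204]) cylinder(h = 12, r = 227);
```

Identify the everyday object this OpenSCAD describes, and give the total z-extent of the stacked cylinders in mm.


A spool. The overall height is 216 mm.

Three coaxial cylinders, large–small–large — a spool. Two 12 mm flanges and a 192 mm core give 12 + 192 + 12 = 216 mm.


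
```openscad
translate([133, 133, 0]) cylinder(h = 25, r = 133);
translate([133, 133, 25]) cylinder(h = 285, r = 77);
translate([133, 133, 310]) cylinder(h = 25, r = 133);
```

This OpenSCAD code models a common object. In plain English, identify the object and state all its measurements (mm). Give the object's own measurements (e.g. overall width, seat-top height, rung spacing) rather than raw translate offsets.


A spool: two coaxial disc flanges of radius 133 mm and thickness 25 mm, joined by a core cylinder of radius 77 mm and height 285 mm. The lower flange rests on z = 0 and the three cylinders share a vertical axis.


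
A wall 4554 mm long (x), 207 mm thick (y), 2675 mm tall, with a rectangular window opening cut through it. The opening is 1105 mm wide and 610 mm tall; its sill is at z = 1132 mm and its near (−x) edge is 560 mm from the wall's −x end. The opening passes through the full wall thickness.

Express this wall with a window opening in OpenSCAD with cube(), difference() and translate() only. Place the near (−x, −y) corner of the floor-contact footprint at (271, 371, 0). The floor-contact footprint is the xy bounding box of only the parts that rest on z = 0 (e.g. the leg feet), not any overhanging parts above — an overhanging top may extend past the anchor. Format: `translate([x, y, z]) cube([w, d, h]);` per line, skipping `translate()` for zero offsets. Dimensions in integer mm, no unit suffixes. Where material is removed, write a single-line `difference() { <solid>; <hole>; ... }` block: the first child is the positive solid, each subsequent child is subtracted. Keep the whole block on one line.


difference() { translate([271, 371, 0]) cube([4554, 207, 2675]); translate([831, 371, 1132]) cube([1105, 207, 610]); }
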